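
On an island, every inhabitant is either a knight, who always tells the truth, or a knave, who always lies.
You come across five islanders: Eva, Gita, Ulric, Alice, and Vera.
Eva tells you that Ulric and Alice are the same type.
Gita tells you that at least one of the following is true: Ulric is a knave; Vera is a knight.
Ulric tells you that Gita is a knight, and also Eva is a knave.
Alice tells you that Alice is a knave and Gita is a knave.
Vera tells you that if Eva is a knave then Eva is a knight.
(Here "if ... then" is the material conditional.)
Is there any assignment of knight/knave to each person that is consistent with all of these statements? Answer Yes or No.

Yes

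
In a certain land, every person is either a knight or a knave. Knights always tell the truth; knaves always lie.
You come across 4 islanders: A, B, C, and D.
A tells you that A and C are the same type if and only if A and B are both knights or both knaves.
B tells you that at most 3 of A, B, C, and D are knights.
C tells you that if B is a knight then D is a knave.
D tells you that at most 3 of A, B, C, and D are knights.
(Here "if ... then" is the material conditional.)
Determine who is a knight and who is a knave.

A is a knave, B is a knight, C is a knave, and D is a knight.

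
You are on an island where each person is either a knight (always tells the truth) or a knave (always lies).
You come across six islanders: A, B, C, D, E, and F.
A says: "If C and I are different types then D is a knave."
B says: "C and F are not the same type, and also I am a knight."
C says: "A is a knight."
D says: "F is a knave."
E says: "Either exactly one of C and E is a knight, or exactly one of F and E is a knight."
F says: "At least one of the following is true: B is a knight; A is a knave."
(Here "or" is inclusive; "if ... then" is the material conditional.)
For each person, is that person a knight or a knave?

Knights: A, C, D, and E. Knaves: B and F.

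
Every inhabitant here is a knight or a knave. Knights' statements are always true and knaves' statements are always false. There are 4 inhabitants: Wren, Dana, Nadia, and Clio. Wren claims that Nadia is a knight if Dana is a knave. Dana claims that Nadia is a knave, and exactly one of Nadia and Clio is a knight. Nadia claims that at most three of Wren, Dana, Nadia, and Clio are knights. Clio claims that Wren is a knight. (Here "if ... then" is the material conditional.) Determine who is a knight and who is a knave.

Suppose Wren is a knave. Then Wren's statement "Nadia is a knight if Dana is a knave" would have to be false. Checking the 8 ways to assign the others, none is consistent with every speaker.
(For instance, with Dana=knave, Nadia=knight, Clio=knight, Wren's claim "Nadia is a knight if Dana is a knave" comes out true where it would need to be false.)
So Wren must be a knight, making "Nadia is a knight if Dana is a knave" true. Taking Wren=knight, Dana=knave, Nadia=knight, Clio=knight, each remaining statement checks out:
  Dana (knave): "Nadia is a knave, and exactly one of Nadia and Clio is a knight" — false. ✓
  Nadia (knight): "at most three of Wren, Dana, Nadia, and Clio are knights" — true. ✓
  Clio (knight): "Wren is a knight" — true. ✓
This is the unique consistent assignment.

Wren is a knight, Dana is a knave, Nadia is a knight, and Clio is a knight.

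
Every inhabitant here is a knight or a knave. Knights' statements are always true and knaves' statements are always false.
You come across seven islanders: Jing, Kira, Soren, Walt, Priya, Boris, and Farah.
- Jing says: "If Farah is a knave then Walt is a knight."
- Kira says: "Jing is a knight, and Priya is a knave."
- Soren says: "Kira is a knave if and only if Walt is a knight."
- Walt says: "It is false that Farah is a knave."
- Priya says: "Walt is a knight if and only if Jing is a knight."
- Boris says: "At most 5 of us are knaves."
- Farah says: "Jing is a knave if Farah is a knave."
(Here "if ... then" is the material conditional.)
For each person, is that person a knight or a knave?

Knights: Jing, Soren, Walt, Priya, Boris, and Farah. Knaves: Kira.

Jing is a knight, and the claim "if Farah is a knave then Walt is a knight" is indeed True.
Kira (knave): "Jing is a knight, and Priya is a knave" — False. ✓
Since Soren is a knight, "Kira is a knave if and only if Walt is a knight" needs to be True, which holds.
Walt is a knight, and the claim "it is false that Farah is a knave" is indeed True.
Priya (knight): "Walt is a knight if and only if Jing is a knight" — True. ✓
As a knight, Boris's statement "at most 5 of us are knaves" should be True; it is.
Farah (knight): "Jing is a knave if Farah is a knave" — True. ✓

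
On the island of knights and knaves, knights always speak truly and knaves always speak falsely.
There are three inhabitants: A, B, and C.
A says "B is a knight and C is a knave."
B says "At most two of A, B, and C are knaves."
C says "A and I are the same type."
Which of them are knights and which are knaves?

A is a knight, B is a knight, and C is a knave.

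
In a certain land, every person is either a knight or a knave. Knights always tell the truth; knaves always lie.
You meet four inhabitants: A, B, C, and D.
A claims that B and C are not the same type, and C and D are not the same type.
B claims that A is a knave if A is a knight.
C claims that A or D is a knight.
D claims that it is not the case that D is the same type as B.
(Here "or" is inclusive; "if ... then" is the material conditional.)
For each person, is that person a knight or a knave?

A is a knight, B is a knave, C is a knight, and D is a knave.

As a knight, A's statement "B and C are not the same type, and C and D are not the same type" should be true; it is.
B is a knave; "A is a knave if A is a knight" is False, as required.
C is a knight, and the claim "A or D is a knight" is indeed true.
D is a knave, and the claim "it is not the case that D is the same type as B" is indeed False.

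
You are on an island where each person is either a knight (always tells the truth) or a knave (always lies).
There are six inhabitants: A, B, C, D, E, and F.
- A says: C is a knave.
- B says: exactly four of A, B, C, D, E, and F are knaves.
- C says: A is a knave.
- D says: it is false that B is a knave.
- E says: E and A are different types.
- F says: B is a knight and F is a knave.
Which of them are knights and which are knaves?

A is a knave, so "C is a knave" must be False — and it is.
B is a knave, and the claim "exactly four of A, B, C, D, E, and F are knaves" is indeed False.
C is a knight, and the claim "A is a knave" is indeed True.
D is a knave, and the claim "it is false that B is a knave" is indeed False.
As a knave, E's statement "E and A are different types" should be False; it is.
F is a knave, and the claim "B is a knight and F is a knave" is indeed False.

A is a knave, B is a knave, C is a knight, D is a knave, E is a knave, and F is a knave.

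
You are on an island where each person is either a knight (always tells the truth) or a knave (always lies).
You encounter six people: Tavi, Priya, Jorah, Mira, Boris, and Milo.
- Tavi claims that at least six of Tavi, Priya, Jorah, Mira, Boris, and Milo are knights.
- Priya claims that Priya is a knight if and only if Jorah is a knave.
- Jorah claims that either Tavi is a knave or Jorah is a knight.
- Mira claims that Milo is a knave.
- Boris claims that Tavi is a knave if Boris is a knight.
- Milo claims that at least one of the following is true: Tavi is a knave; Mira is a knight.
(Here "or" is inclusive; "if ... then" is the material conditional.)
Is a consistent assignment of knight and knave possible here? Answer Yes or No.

No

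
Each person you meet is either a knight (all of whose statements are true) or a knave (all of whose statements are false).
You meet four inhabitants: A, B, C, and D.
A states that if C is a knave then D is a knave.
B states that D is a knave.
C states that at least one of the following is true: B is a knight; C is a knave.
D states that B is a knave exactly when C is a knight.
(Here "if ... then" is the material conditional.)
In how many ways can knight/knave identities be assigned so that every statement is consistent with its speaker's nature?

1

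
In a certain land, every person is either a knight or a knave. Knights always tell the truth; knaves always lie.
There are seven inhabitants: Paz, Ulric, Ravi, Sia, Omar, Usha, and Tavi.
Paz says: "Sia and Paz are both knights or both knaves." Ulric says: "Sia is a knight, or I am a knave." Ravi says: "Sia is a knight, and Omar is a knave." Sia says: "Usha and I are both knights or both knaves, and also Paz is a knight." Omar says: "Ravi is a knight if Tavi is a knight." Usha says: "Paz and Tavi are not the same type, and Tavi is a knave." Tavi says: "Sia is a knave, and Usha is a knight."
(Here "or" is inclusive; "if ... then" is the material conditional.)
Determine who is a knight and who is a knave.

Knights: Paz, Ulric, Sia, Omar, and Usha. Knaves: Ravi and Tavi.

Paz is a knight, and the claim "Sia and Paz are both knights or both knaves" is indeed true.
Ulric is a knight; "Sia is a knight, or I am a knave" is true, as required.
Since Ravi is a knave, "Sia is a knight, and Omar is a knave" needs to be false, which holds.
Since Sia is a knight, "Usha and I are both knights or both knaves, and also Paz is a knight" needs to be true, which holds.
Omar is a knight, so "Ravi is a knight if Tavi is a knight" must be true — and it is.
As a knight, Usha's statement "Paz and Tavi are not the same type, and Tavi is a knave" should be true; it is.
Since Tavi is a knave, "Sia is a knave, and Usha is a knight" needs to be false, which holds.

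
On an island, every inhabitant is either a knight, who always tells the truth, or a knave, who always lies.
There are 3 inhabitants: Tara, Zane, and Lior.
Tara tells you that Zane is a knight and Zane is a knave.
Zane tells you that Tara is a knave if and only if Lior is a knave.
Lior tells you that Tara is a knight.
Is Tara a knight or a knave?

Tara is a knave.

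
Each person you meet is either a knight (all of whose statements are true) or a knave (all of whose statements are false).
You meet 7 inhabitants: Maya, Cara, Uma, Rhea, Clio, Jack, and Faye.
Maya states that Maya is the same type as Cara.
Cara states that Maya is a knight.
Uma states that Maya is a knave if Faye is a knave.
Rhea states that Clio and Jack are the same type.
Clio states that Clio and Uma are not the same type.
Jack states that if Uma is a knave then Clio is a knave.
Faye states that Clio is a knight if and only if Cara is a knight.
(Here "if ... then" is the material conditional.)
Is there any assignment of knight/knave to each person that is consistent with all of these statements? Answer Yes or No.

Yes

One consistent assignment: Maya=knight, Cara=knight, Uma=knave, Rhea=knave, Clio=knave, Jack=knight, Faye=knave.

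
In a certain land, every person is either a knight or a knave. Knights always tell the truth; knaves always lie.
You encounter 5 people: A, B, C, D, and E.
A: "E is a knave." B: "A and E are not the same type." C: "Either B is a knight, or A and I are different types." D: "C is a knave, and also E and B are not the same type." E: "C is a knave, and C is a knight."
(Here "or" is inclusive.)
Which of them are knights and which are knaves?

Suppose A is a knave. Then A's statement "E is a knave" would have to be false. Checking the 16 ways to assign the others, none is consistent with every speaker.
(For instance, with B=knight, C=knight, D=knave, E=knave, A's claim "E is a knave" comes out true where it would need to be false.)
So A must be a knight, making "E is a knave" true. Taking A=knight, B=knight, C=knight, D=knave, E=knave, each remaining statement checks out:
  B (knight): "A and E are not the same type" — true. ✓
  C (knight): "either B is a knight, or A and I are different types" — true. ✓
  D (knave): "C is a knave, and also E and B are not the same type" — false. ✓
  E (knave): "C is a knave, and C is a knight" — false. ✓
This is the unique consistent assignment.

Knights: A, B, and C. Knaves: D and E.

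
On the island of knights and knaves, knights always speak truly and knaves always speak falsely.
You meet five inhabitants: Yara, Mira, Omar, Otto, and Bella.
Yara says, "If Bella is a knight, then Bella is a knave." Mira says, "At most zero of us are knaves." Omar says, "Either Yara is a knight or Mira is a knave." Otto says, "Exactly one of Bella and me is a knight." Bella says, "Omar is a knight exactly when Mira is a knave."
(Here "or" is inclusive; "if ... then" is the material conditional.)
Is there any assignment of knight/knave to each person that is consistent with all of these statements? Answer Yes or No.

No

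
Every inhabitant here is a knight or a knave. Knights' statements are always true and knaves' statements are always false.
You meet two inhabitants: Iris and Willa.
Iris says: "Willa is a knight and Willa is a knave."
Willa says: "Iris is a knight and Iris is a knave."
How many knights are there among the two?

The unique consistent assignment is Iris=knave, Willa=knave.
That has 0 knights.

0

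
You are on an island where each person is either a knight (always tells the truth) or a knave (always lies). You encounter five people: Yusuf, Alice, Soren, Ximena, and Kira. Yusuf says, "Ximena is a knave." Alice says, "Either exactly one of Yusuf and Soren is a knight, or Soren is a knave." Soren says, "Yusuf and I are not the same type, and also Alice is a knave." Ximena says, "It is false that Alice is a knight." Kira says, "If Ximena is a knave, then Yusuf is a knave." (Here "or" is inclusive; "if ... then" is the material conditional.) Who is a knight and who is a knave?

Yusuf is a knight, Alice is a knight, Soren is a knave, Ximena is a knave, and Kira is a knave.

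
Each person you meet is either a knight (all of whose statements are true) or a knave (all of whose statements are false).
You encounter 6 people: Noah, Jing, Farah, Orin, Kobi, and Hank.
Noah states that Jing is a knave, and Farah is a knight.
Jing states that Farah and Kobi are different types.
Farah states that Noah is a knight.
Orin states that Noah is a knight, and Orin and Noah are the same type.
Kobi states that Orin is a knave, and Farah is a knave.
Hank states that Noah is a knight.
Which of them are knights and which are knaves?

Knights: Jing and Kobi. Knaves: Noah, Farah, Orin, and Hank.

As a knave, Noah's statement "Jing is a knave, and Farah is a knight" should be False; it is.
Jing is a knight, so "Farah and Kobi are different types" must be True — and it is.
Farah is a knave; "Noah is a knight" is False, as required.
Orin is a knave; "Noah is a knight, and Orin and Noah are the same type" is False, as required.
Kobi is a knight, and the claim "Orin is a knave, and Farah is a knave" is indeed True.
Hank is a knave, and the claim "Noah is a knight" is indeed False.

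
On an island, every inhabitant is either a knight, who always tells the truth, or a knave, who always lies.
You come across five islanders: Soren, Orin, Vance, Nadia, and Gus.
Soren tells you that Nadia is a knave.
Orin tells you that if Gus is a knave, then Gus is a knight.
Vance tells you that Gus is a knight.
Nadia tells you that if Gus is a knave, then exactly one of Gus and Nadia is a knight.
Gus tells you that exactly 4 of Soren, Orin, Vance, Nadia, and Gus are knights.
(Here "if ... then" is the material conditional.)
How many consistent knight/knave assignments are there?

3

Consistent assignments:
  Soren=knight, Orin=knave, Vance=knave, Nadia=knave, Gus=knave
  Soren=knave, Orin=knight, Vance=knight, Nadia=knight, Gus=knight
  Soren=knave, Orin=knave, Vance=knave, Nadia=knight, Gus=knave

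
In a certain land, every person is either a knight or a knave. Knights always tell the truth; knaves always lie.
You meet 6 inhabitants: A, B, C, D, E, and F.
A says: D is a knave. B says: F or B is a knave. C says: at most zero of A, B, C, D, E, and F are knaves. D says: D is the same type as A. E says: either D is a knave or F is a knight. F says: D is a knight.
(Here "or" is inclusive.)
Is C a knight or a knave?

C is a knave.

Consistent assignments: {A=knight, B=knight, C=knave, D=knave, E=knight, F=knave}
In every consistent assignment, C is a knave.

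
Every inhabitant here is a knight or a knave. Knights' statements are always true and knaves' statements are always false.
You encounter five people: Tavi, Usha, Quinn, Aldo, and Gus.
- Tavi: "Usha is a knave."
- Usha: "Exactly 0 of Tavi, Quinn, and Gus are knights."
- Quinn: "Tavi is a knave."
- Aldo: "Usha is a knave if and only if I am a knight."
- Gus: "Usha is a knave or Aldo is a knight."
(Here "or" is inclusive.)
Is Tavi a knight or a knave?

Tavi is a knight.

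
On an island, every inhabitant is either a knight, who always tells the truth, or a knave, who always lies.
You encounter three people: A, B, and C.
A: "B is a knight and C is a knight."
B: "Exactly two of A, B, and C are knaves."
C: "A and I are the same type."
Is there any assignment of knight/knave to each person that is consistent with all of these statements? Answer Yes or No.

No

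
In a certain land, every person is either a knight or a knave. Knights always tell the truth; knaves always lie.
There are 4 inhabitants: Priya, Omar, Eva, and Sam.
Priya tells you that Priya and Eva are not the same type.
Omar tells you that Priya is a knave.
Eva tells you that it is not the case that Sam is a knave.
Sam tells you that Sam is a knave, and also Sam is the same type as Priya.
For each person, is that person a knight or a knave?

Priya is a knight, and the claim "Priya and Eva are not the same type" is indeed True.
Omar (knave): "Priya is a knave" — false. ✓
Eva is a knave, and the claim "it is not the case that Sam is a knave" is indeed false.
Since Sam is a knave, "Sam is a knave, and also Sam is the same type as Priya" needs to be false, which holds.

Priya is a knight, Omar is a knave, Eva is a knave, and Sam is a knave.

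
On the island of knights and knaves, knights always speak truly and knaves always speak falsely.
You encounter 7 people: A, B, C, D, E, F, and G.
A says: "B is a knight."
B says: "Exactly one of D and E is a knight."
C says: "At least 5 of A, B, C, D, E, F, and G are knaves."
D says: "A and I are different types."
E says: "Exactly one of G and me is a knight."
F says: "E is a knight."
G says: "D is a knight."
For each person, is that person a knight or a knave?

A is a knave, so "B is a knight" must be false — and it is.
B is a knave; "exactly one of D and E is a knight" is false, as required.
C is a knight, so "at least 5 of A, B, C, D, E, F, and G are knaves" must be true — and it is.
D is a knave, and the claim "A and I are different types" is indeed false.
E is a knave, and the claim "exactly one of G and me is a knight" is indeed false.
F (knave): "E is a knight" — false. ✓
Since G is a knave, "D is a knight" needs to be false, which holds.

Knights: C. Knaves: A, B, D, E, F, and G.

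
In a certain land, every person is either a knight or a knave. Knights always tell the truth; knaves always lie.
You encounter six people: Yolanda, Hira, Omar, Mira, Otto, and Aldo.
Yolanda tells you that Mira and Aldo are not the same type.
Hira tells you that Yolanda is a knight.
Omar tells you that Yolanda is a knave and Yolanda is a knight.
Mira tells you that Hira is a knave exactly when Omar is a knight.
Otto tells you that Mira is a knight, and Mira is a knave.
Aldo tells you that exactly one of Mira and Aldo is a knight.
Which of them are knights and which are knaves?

Since Yolanda is a knave, "Mira and Aldo are not the same type" needs to be false, which holds.
Hira is a knave; "Yolanda is a knight" is false, as required.
Omar (knave): "Yolanda is a knave and Yolanda is a knight" — false. ✓
Mira is a knave; "Hira is a knave exactly when Omar is a knight" is false, as required.
Otto (knave): "Mira is a knight, and Mira is a knave" — false. ✓
Since Aldo is a knave, "exactly one of Mira and Aldo is a knight" needs to be false, which holds.

Yolanda is a knave, Hira is a knave, Omar is a knave, Mira is a knave, Otto is a knave, and Aldo is a knave.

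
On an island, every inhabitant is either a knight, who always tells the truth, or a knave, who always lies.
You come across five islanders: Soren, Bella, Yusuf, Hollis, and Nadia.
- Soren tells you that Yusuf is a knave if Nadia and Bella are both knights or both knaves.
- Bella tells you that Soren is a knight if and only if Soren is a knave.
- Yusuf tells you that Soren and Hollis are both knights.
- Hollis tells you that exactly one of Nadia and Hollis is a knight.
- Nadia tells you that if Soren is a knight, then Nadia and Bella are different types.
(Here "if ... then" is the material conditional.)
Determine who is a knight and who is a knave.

Knights: Soren. Knaves: Bella, Yusuf, Hollis, and Nadia.

Suppose Soren is a knave. Then Soren's statement "Yusuf is a knave if Nadia and Bella are both knights or both knaves" would have to be false. Checking the 16 ways to assign the others, none is consistent with every speaker.
(For instance, with Bella=knave, Yusuf=knave, Hollis=knave, Nadia=knave, Soren's claim "Yusuf is a knave if Nadia and Bella are both knights or both knaves" comes out true where it would need to be false.)
So Soren must be a knight, making "Yusuf is a knave if Nadia and Bella are both knights or both knaves" true. Taking Soren=knight, Bella=knave, Yusuf=knave, Hollis=knave, Nadia=knave, each remaining statement checks out:
  Bella (knave): "Soren is a knight if and only if Soren is a knave" — false. ✓
  Yusuf (knave): "Soren and Hollis are both knights" — false. ✓
  Hollis (knave): "exactly one of Nadia and Hollis is a knight" — false. ✓
  Nadia (knave): "if Soren is a knight, then Nadia and Bella are different types" — false. ✓
This is the unique consistent assignment.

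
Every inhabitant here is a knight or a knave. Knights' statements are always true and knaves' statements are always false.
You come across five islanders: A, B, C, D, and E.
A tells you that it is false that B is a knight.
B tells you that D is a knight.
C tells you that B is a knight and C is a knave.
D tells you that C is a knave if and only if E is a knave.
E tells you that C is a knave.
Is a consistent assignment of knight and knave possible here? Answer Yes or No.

One consistent assignment: A=knight, B=knave, C=knave, D=knave, E=knight.

Yes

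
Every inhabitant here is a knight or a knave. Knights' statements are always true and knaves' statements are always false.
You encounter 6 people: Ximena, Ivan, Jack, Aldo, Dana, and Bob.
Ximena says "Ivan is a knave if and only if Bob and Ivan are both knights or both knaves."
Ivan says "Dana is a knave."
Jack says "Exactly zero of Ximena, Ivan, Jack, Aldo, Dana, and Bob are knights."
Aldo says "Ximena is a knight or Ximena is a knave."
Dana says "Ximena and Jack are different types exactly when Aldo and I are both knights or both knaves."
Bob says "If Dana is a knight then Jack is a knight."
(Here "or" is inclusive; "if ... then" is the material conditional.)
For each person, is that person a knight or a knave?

Knights: Ximena, Aldo, and Dana. Knaves: Ivan, Jack, and Bob.

As a knight, Ximena's statement "Ivan is a knave if and only if Bob and Ivan are both knights or both knaves" should be true; it is.
Ivan is a knave, so "Dana is a knave" must be false — and it is.
Since Jack is a knave, "exactly zero of Ximena, Ivan, Jack, Aldo, Dana, and Bob are knights" needs to be false, which holds.
Aldo (knight): "Ximena is a knight or Ximena is a knave" — true. ✓
Since Dana is a knight, "Ximena and Jack are different types exactly when Aldo and I are both knights or both knaves" needs to be true, which holds.
As a knave, Bob's statement "if Dana is a knight then Jack is a knight" should be false; it is.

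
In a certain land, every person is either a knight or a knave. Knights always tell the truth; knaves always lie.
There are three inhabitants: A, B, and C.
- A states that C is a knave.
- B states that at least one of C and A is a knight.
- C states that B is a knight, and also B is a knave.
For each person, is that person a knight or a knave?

Knights: A and B. Knaves: C.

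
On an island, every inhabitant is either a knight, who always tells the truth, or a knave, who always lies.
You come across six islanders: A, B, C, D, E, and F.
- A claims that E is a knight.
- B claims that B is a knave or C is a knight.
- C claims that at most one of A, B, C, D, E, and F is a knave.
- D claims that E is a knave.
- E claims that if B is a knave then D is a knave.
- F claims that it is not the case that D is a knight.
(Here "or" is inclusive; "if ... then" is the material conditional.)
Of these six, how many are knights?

5

The unique consistent assignment is A=knight, B=knight, C=knight, D=knave, E=knight, F=knight.
That has 5 knights.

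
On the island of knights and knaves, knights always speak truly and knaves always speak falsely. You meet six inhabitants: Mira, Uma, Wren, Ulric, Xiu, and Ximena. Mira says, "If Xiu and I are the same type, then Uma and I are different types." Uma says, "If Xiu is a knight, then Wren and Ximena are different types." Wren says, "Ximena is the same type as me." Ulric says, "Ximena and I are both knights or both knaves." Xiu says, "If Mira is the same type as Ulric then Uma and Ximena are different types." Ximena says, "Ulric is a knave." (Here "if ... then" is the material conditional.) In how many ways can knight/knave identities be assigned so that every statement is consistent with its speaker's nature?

1

Consistent assignments:
  Mira=knight, Uma=knave, Wren=knight, Ulric=knave, Xiu=knight, Ximena=knight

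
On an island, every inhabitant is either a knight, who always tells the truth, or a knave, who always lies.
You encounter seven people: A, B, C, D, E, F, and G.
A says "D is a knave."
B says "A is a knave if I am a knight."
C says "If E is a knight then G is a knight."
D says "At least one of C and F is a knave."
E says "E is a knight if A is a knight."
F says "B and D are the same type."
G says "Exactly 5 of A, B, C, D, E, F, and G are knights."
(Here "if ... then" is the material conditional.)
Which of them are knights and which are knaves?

A is a knave, B is a knight, C is a knave, D is a knight, E is a knight, F is a knight, and G is a knave.

Since A is a knave, "D is a knave" needs to be false, which holds.
B (knight): "A is a knave if I am a knight" — True. ✓
C is a knave, so "if E is a knight then G is a knight" must be false — and it is.
D (knight): "at least one of C and F is a knave" — True. ✓
E (knight): "E is a knight if A is a knight" — True. ✓
F is a knight, so "B and D are the same type" must be True — and it is.
G is a knave, and the claim "exactly 5 of A, B, C, D, E, F, and G are knights" is indeed false.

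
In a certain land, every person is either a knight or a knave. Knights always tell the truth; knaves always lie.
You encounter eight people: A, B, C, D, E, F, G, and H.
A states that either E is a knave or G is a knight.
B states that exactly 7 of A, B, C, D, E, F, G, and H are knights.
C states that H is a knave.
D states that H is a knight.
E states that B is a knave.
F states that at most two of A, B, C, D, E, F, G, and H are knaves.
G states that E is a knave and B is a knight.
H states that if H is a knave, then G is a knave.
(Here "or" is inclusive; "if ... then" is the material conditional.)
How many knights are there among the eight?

3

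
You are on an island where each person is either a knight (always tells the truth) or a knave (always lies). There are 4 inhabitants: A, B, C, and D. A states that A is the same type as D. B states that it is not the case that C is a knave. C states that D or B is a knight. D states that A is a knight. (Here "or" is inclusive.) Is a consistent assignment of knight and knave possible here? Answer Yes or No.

One consistent assignment: A=knight, B=knight, C=knight, D=knight.

Yes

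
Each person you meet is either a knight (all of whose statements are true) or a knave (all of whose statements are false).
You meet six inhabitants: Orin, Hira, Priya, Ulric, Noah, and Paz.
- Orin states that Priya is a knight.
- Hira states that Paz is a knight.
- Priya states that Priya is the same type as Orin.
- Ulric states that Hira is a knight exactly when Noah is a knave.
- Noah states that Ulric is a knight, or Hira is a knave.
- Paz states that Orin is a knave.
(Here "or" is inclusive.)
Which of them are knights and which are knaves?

Orin is a knight; "Priya is a knight" is True, as required.
Hira is a knave; "Paz is a knight" is false, as required.
Priya (knight): "Priya is the same type as Orin" — True. ✓
Ulric (knight): "Hira is a knight exactly when Noah is a knave" — True. ✓
Noah (knight): "Ulric is a knight, or Hira is a knave" — True. ✓
Paz is a knave, and the claim "Orin is a knave" is indeed false.

Orin is a knight, Hira is a knave, Priya is a knight, Ulric is a knight, Noah is a knight, and Paz is a knave.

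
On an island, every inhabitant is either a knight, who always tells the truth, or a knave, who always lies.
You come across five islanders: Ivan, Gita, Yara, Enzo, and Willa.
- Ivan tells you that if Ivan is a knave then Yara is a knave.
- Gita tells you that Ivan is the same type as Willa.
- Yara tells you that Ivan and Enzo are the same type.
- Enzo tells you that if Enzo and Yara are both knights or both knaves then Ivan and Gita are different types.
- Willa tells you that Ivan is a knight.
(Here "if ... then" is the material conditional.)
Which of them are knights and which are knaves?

Knights: Ivan, Gita, and Willa. Knaves: Yara and Enzo.

Ivan (knight): "if Ivan is a knave then Yara is a knave" — True. ✓
Gita is a knight; "Ivan is the same type as Willa" is True, as required.
Yara (knave): "Ivan and Enzo are the same type" — False. ✓
Enzo is a knave, and the claim "if Enzo and Yara are both knights or both knaves then Ivan and Gita are different types" is indeed False.
Willa is a knight, and the claim "Ivan is a knight" is indeed True.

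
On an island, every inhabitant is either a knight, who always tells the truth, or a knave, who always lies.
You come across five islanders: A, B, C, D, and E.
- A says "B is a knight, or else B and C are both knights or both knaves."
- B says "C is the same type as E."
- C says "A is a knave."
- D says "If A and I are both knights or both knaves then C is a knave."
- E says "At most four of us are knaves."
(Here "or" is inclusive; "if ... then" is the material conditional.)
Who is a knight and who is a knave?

Suppose A is a knave. Then A's statement "B is a knight, or else B and C are both knights or both knaves" would have to be false. Checking the 16 ways to assign the others, none is consistent with every speaker.
(For instance, with B=knave, C=knave, D=knight, E=knight, A's claim "B is a knight, or else B and C are both knights or both knaves" comes out true where it would need to be false.)
So A must be a knight, making "B is a knight, or else B and C are both knights or both knaves" true. Taking A=knight, B=knave, C=knave, D=knight, E=knight, each remaining statement checks out:
  B (knave): "C is the same type as E" — false. ✓
  C (knave): "A is a knave" — false. ✓
  D (knight): "if A and I are both knights or both knaves then C is a knave" — true. ✓
  E (knight): "at most four of us are knaves" — true. ✓
This is the unique consistent assignment.

A is a knight, B is a knave, C is a knave, D is a knight, and E is a knight.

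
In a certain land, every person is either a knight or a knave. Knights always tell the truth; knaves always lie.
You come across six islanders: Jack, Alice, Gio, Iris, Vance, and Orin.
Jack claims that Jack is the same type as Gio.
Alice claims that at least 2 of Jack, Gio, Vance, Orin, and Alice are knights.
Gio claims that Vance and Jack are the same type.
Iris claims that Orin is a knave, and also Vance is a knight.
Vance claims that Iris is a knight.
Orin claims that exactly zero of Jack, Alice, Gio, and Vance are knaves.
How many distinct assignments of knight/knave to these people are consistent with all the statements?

2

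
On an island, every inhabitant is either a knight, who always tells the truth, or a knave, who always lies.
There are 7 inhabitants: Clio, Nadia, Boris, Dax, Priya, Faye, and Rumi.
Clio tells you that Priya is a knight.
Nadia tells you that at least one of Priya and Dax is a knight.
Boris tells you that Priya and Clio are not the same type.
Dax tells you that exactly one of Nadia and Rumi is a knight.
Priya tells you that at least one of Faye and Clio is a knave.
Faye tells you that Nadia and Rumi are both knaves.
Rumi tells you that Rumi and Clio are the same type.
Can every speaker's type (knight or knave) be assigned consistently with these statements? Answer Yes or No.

Yes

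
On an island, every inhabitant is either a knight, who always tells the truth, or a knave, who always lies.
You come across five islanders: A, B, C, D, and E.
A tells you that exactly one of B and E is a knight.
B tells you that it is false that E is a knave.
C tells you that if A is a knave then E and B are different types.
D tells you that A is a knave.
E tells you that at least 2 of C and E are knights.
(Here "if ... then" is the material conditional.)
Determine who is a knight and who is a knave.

Knights: D. Knaves: A, B, C, and E.

A (knave): "exactly one of B and E is a knight" — False. ✓
B is a knave; "it is false that E is a knave" is False, as required.
As a knave, C's statement "if A is a knave then E and B are different types" should be False; it is.
D is a knight, so "A is a knave" must be true — and it is.
E is a knave, and the claim "at least 2 of C and E are knights" is indeed False.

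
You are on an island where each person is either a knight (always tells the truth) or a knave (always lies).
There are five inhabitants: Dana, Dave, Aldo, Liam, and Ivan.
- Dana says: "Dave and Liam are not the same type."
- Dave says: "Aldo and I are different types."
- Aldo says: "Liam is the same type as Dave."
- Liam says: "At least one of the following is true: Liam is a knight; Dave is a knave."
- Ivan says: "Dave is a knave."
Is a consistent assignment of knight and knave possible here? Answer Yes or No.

Yes

One consistent assignment: Dana=knight, Dave=knight, Aldo=knave, Liam=knave, Ivan=knave.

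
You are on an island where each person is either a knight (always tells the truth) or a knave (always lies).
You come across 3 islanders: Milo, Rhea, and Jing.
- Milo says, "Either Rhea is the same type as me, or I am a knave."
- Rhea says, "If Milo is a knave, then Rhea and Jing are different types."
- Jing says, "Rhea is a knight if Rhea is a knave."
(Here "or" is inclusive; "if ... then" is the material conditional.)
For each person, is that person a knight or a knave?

Milo (knight): "either Rhea is the same type as me, or I am a knave" — True. ✓
As a knight, Rhea's statement "if Milo is a knave, then Rhea and Jing are different types" should be True; it is.
Jing is a knight, so "Rhea is a knight if Rhea is a knave" must be True — and it is.

Milo is a knight, Rhea is a knight, and Jing is a knight.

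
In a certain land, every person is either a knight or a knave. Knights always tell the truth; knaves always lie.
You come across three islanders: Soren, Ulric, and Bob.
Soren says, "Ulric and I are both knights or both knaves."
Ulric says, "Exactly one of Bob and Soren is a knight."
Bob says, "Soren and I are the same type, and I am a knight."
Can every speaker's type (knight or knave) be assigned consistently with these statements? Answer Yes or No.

Yes

One consistent assignment: Soren=knight, Ulric=knight, Bob=knave.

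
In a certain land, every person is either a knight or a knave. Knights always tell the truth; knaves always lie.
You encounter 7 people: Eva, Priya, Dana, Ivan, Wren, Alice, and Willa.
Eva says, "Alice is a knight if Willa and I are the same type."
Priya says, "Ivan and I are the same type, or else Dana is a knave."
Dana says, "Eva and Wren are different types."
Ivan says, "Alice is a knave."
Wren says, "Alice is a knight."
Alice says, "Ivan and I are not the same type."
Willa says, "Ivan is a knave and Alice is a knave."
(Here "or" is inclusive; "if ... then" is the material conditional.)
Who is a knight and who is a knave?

Knights: Eva, Priya, Wren, and Alice. Knaves: Dana, Ivan, and Willa.

Eva is a knight, so "Alice is a knight if Willa and I are the same type" must be True — and it is.
As a knight, Priya's statement "Ivan and I are the same type, or else Dana is a knave" should be True; it is.
As a knave, Dana's statement "Eva and Wren are different types" should be False; it is.
Ivan is a knave; "Alice is a knave" is False, as required.
Wren is a knight, so "Alice is a knight" must be True — and it is.
As a knight, Alice's statement "Ivan and I are not the same type" should be True; it is.
Since Willa is a knave, "Ivan is a knave and Alice is a knave" needs to be False, which holds.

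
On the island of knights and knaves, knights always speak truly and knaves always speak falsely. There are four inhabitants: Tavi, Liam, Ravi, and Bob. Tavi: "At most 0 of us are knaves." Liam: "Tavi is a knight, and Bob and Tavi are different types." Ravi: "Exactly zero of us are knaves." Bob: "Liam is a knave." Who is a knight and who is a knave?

Knights: Bob. Knaves: Tavi, Liam, and Ravi.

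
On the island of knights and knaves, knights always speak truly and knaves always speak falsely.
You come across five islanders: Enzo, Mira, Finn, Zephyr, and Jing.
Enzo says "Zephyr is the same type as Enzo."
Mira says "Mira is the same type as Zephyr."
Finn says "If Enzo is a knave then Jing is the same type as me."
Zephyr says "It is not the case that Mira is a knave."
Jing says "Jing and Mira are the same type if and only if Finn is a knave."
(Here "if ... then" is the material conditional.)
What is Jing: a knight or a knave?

Jing is a knight.

Consistent assignments: {Enzo=knave, Mira=knight, Finn=knave, Zephyr=knight, Jing=knight}
In every consistent assignment, Jing is a knight.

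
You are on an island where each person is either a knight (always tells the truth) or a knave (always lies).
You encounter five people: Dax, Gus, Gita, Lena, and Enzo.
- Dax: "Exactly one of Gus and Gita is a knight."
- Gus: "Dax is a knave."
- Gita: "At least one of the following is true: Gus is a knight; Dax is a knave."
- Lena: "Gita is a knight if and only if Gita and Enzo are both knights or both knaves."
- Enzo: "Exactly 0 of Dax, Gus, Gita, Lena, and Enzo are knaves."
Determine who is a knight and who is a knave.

Dax is a knave, Gus is a knight, Gita is a knight, Lena is a knave, and Enzo is a knave.

Dax is a knave; "exactly one of Gus and Gita is a knight" is False, as required.
Gus is a knight, and the claim "Dax is a knave" is indeed True.
Since Gita is a knight, "at least one of the following is true: Gus is a knight; Dax is a knave" needs to be True, which holds.
Lena is a knave; "Gita is a knight if and only if Gita and Enzo are both knights or both knaves" is False, as required.
Enzo is a knave, so "exactly 0 of Dax, Gus, Gita, Lena, and Enzo are knaves" must be False — and it is.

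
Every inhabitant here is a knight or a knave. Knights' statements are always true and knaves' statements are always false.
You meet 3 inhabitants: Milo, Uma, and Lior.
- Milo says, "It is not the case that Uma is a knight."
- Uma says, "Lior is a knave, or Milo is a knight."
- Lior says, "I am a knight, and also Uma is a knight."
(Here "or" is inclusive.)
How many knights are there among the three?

1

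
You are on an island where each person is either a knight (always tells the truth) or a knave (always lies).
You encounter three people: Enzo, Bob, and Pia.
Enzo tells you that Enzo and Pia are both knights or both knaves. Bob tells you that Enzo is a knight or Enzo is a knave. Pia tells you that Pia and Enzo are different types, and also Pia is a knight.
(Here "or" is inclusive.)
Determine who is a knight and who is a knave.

Enzo is a knave, Bob is a knight, and Pia is a knight.

Suppose Enzo is a knight. Then Enzo's statement "Enzo and Pia are both knights or both knaves" would have to be true. Checking the 4 ways to assign the others, none is consistent with every speaker.
(For instance, with Bob=knight, Pia=knight, Pia's claim "Pia and Enzo are different types, and also Pia is a knight" comes out false where it would need to be true.)
So Enzo must be a knave, making "Enzo and Pia are both knights or both knaves" false. Taking Enzo=knave, Bob=knight, Pia=knight, each remaining statement checks out:
  Bob (knight): "Enzo is a knight or Enzo is a knave" — true. ✓
  Pia (knight): "Pia and Enzo are different types, and also Pia is a knight" — true. ✓
This is the unique consistent assignment.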